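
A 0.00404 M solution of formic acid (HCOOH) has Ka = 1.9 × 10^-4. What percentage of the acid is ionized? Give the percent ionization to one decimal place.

19.5%

HCOOH ⇌ HCOO- + H+; let x = [H+] at equilibrium.
Solve x² + 0.00019x − 7.68e-07 = 0 → x = 7.86 × 10^-4 M
Fraction ionized = 7.86 × 10^-4 / 0.00404 = 0.1946 → 19.5%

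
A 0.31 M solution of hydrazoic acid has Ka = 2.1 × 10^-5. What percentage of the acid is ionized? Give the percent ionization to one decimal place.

HN3 ⇌ N3- + H+; let x = [H+] at equilibrium.
x ≈ √(Ka·C₀) = √(2.1 × 10^-5 × 0.31) = 2.55 × 10^-3 M
Fraction ionized = 2.55 × 10^-3 / 0.31 = 0.0082 → 0.8%

0.8%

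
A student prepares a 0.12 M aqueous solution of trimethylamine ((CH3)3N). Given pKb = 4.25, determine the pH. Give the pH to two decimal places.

pH = 11.41

(CH3)3N + H2O ⇌ (CH3)3NH+ + OH-
Kb = 10^(−4.25) = 5.62 × 10^-5
From the ICE table, Kb = x²/(0.12 − x) = 5.62 × 10^-5.
Since Kb ≪ C₀, x ≈ √(Kb·C₀) = 2.60 × 10^-3 M.
Check: 2.2% ionized — well under 5%, approximation valid.
pOH = −log(2.60 × 10^-3) = 2.59; pH = 14.00 − 2.59 = 11.41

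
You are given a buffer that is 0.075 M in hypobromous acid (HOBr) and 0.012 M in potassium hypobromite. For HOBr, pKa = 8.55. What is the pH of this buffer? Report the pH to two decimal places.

pH = 7.75

Henderson–Hasselbalch: pH = pKa + log([OBr-]/[HOBr]) = 8.55 + log(0.012/0.075)
pH = 8.55 + (-0.796) = 7.75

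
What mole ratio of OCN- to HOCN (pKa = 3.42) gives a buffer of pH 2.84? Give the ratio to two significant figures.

ratio = 0.26

pH = pKa + log(r) ⇒ log(r) = 2.84 − 3.42 = -0.58
r = [OCN-]/[HOCN] = 10^(-0.58) = 0.263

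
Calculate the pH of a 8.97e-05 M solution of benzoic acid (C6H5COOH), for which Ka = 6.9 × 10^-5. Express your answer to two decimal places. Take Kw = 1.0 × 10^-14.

pH = 4.29

C6H5COOH ⇌ C6H5COO- + H+
Let x = [H+] at equilibrium. Ka = x²/(8.97e-05 − x).
The 5% rule fails; solving x² + Ka·x − Ka·C₀ = 0 exactly:
x = (−Ka + √(Ka² + 4·Ka·C₀))/2 = 5.14 × 10^-5 M
pH = −log(5.14 × 10^-5) = 4.29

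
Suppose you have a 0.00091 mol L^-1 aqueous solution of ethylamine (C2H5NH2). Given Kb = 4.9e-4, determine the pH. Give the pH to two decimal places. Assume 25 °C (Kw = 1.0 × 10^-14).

pH = 10.67

C2H5NH2 + H2O ⇌ C2H5NH3+ + OH-
Kb = x²/(0.00091 − x) = 4.9 × 10^-4
Here C₀/Kb ≈ 1.86, so the small-x approximation fails. Use the quadratic:
x = (−Kb + √(Kb² + 4·Kb·C₀))/2 = 4.66 × 10^-4 M
pOH = 3.33, so pH = 14.00 − pOH = 10.67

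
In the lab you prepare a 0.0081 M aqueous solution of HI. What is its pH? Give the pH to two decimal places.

pH = 2.09

HI is a strong acid and dissociates completely, so [H+] = 0.0081 M.
pH = -log(0.0081) = 2.09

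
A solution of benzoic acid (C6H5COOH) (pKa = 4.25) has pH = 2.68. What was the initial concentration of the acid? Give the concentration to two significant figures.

C₀ = 8.0 × 10^-2 M

[H+] = 10^(-2.68) = 2.09 × 10^-3 M = x
Ka = 10^(−4.25) = 5.62 × 10^-5
Ka = x²/(C₀ − x) ⇒ C₀ = x + x²/Ka
C₀ = 2.09 × 10^-3 + (2.09 × 10^-3)²/(5.62 × 10^-5) = 7.98 × 10^-2 M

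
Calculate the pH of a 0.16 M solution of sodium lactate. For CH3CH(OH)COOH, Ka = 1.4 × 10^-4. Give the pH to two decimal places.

CH3CH(OH)COO- is the conjugate base of the weak acid CH3CH(OH)COOH.
Kb = Kw/Ka = 1.0×10^-14 / 1.4 × 10^-4 = 7.14 × 10^-11
Kb = x²/(0.16 − x) = 7.14 × 10^-11
Since Kb ≪ C₀, x ≈ √(Kb·C₀) = 3.38 × 10^-6 M.
Check: 0.0021% ionized — well under 5%, approximation valid.
pOH = −log(3.38 × 10^-6) = 5.47; pH = 14.00 − 5.47 = 8.53

pH = 8.53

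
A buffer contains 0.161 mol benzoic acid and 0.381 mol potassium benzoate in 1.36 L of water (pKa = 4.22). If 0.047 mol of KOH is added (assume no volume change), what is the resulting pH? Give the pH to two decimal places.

pH = 4.79

OH- converts C6H5COOH to C6H5COO-: C6H5COOH → 0.114 mol, C6H5COO- → 0.428 mol.
Henderson–Hasselbalch with mole ratio 0.428/0.114: pH = 4.22 + (+0.575)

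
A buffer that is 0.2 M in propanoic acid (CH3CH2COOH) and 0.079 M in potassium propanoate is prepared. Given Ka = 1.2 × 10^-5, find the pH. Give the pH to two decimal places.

pH = 4.52

pKa = −log(1.2 × 10^-5) = 4.921
pH = pKa + log([A⁻]/[HA]) = 4.921 + log(0.079/0.2)
pH = 4.921 + (-0.403) = 4.52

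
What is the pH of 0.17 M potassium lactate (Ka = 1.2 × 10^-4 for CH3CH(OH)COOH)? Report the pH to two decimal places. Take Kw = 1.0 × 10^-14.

pH = 8.58

CH3CH(OH)COO- is the conjugate base of the weak acid CH3CH(OH)COOH.
Kb = Kw/Ka = 1.0×10^-14 / 1.2 × 10^-4 = 8.33 × 10^-11
Kb = [OH-]²/(0.17 − [OH-]) = 8.33 × 10^-11
Neglecting [OH-] in the denominator: [OH-] = √(8.33 × 10^-11 × 0.17) = 3.76 × 10^-6 M
Check: 0.0022% ionized — well under 5%, approximation valid.
pOH = −log(3.76 × 10^-6) = 5.42; pH = 14.00 − 5.42 = 8.58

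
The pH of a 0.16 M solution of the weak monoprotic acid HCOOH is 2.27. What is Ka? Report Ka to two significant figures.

Ka = 1.9 × 10^-4

[H+] = 10^(-2.27) = 5.37 × 10^-3 M
At equilibrium [HA] = 0.16 − 5.37 × 10^-3 = 1.55 × 10^-1 M
Ka = [H+][A-]/[HA] = (5.37 × 10^-3)² / 1.55 × 10^-1 = 1.9 × 10^-4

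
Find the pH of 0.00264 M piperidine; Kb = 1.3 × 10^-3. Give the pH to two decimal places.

C5H10NH + H2O ⇌ C5H10NH2+ + OH-
Kb = [OH-]²/(0.00264 − [OH-]) = 1.3 × 10^-3
Here C₀/Kb ≈ 2.03, so the small-[OH-] approximation fails. Use the quadratic:
[OH-] = [−0.0013 + √(0.0013² + 1.37e-05)]/2 = 1.31 × 10^-3 M
pOH = 2.88, so pH = 14.00 − pOH = 11.12

pH = 11.12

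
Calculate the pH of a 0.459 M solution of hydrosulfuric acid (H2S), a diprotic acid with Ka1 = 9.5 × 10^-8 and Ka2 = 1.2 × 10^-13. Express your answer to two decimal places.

pH = 3.68

Since Ka1 ≫ Ka2, the first ionization dominates [H+].
Ka1 = x²/(0.459 − x) = 9.5 × 10^-8
x ≈ √(9.5 × 10^-8 × 0.459) = 2.09 × 10^-4 M
pH = −log(2.09 × 10^-4) = 3.68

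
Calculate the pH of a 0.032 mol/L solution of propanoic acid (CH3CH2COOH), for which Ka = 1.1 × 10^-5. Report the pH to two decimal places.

CH3CH2COOH ⇌ CH3CH2COO- + H+
From the ICE table, Ka = x²/(0.032 − x) = 1.1 × 10^-5.
Since Ka ≪ C₀, x ≈ √(Ka·C₀) = 5.93 × 10^-4 M.
Check: 1.9% ionized — well under 5%, approximation valid.
pH = −log(5.93 × 10^-4) = 3.23

pH = 3.23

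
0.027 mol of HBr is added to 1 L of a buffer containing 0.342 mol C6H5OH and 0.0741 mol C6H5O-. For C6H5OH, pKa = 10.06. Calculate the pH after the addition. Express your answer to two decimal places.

After neutralization: n(C6H5OH) = 0.369 mol, n(C6H5O-) = 0.0471 mol.
Henderson–Hasselbalch with mole ratio 0.0471/0.369: pH = 10.06 + (-0.894)

pH = 9.17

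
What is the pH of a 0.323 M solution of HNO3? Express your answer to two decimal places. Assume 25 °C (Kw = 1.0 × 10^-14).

HNO3 is a strong acid and dissociates completely, so [H+] = 0.323 M.
pH = -log(0.323) = 0.49

pH = 0.49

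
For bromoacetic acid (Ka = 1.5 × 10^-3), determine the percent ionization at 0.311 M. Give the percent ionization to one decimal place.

6.7%

BrCH2COOH ⇌ BrCH2COO- + H+; let x = [H+] at equilibrium.
Solve x² + 0.0015x − 0.000467 = 0 → x = 2.09 × 10^-2 M
Fraction ionized = 2.09 × 10^-2 / 0.311 = 0.0672 → 6.7%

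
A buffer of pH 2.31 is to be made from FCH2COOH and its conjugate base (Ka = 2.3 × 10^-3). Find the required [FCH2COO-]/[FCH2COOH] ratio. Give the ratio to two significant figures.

pKa = -log(2.3 × 10^-3) = 2.638
pH = pKa + log(r) ⇒ log(r) = 2.31 − 2.638 = -0.328
r = [FCH2COO-]/[FCH2COOH] = 10^(-0.328) = 0.47

ratio = 0.47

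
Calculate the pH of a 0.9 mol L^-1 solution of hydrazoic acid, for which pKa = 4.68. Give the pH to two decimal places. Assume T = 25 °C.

HN3 ⇌ N3- + H+
Ka = 10^(−4.68) = 2.09 × 10^-5
Ka = [H+]²/(0.9 − [H+]) = 2.09 × 10^-5
Neglecting [H+] in the denominator: [H+] = √(2.09 × 10^-5 × 0.9) = 4.34 × 10^-3 M
([H+]/C₀ = 0.48% < 5%, so the approximation holds.)
pH = −log[H+] = −log(4.34 × 10^-3) = 2.36

pH = 2.36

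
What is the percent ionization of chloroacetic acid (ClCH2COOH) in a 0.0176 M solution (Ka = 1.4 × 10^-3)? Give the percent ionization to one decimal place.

ClCH2COOH ⇌ ClCH2COO- + H+; let x = [H+] at equilibrium.
Solve x² + 0.0014x − 2.46e-05 = 0 → x = 4.31 × 10^-3 M
% ionization = x/C₀ × 100% = 4.31 × 10^-3/0.0176 × 100% = 24.5%

24.5%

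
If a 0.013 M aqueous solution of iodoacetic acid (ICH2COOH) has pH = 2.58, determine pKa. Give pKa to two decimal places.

[H+] = 10^(-2.58) = 2.63 × 10^-3 M
At equilibrium [HA] = 0.013 − 2.63 × 10^-3 = 1.04 × 10^-2 M
Ka = [H+][A-]/[HA] = (2.63 × 10^-3)² / 1.04 × 10^-2 = 6.65 × 10^-4
pKa = -log(6.65 × 10^-4) = 3.18

pKa = 3.18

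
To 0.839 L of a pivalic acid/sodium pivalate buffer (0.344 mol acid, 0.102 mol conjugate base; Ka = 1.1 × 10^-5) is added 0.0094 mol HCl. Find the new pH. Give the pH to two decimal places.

Added H+ converts (CH3)3CCOO- to (CH3)3CCOOH: (CH3)3CCOOH → 0.353 mol, (CH3)3CCOO- → 0.0926 mol.
pKa = −log(1.1 × 10^-5) = 4.959
Henderson–Hasselbalch with mole ratio 0.0926/0.353: pH = 4.959 + (-0.581)

pH = 4.38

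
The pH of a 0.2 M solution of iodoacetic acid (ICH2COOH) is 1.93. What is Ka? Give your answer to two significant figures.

Ka = 7.3 × 10^-4

[H+] = 10^(-1.93) = 1.17 × 10^-2 M
At equilibrium [HA] = 0.2 − 1.17 × 10^-2 = 1.88 × 10^-1 M
Ka = [H+][A-]/[HA] = (1.17 × 10^-2)² / 1.88 × 10^-1 = 7.3 × 10^-4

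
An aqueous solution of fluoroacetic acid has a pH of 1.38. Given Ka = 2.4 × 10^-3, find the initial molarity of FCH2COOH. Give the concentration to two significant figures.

[H+] = 10^(-1.38) = 4.17 × 10^-2 M = x
Ka = x²/(C₀ − x) ⇒ C₀ = x + x²/Ka
C₀ = 4.17 × 10^-2 + (4.17 × 10^-2)²/(2.4 × 10^-3) = 7.66 × 10^-1 M

C₀ = 7.7 × 10^-1 M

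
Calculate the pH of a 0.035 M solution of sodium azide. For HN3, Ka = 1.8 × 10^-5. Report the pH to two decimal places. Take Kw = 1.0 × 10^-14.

N3- is the conjugate base of the weak acid HN3.
Kb = Kw/Ka = 1.0×10^-14 / 1.8 × 10^-5 = 5.56 × 10^-10
Kb = x²/(0.035 − x) = 5.56 × 10^-10
Since Kb ≪ C₀, x ≈ √(Kb·C₀) = 4.41 × 10^-6 M.
pOH = 5.36, so pH = 14.00 − pOH = 8.64

pH = 8.64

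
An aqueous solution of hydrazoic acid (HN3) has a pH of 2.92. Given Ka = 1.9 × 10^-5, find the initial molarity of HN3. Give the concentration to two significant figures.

C₀ = 7.7 × 10^-2 M

[H+] = 10^(-2.92) = 1.20 × 10^-3 M = x
Ka = x²/(C₀ − x) ⇒ C₀ = x + x²/Ka
C₀ = 1.20 × 10^-3 + (1.20 × 10^-3)²/(1.9 × 10^-5) = 7.70 × 10^-2 M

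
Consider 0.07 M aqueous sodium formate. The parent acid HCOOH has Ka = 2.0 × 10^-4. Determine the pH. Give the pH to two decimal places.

HCOO- is the conjugate base of the weak acid HCOOH.
Kb = Kw/Ka = 1.0×10^-14 / 2.0 × 10^-4 = 5.00 × 10^-11
From the ICE table, Kb = x²/(0.07 − x) = 5.00 × 10^-11.
Assume x ≪ 0.07: x ≈ √(5.00 × 10^-11 × 0.07) = 1.87 × 10^-6 M
pOH = −log(1.87 × 10^-6) = 5.73; pH = 14.00 − 5.73 = 8.27

pH = 8.27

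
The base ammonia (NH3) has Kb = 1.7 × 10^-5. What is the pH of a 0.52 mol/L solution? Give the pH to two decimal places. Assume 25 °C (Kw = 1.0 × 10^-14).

NH3 + H2O ⇌ NH4+ + OH-
Kb = x²/(0.52 − x) = 1.7 × 10^-5
Neglecting x in the denominator: x = √(1.7 × 10^-5 × 0.52) = 2.97 × 10^-3 M
(x/C₀ = 0.57% < 5%, so the approximation holds.)
pOH = 2.53, so pH = 14.00 − pOH = 11.47

pH = 11.47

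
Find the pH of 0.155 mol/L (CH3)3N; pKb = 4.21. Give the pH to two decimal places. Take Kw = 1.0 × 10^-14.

(CH3)3N + H2O ⇌ (CH3)3NH+ + OH-
Kb = 10^(−4.21) = 6.17 × 10^-5
Kb = [OH-]²/(0.155 − [OH-]) = 6.17 × 10^-5
Neglecting [OH-] in the denominator: [OH-] = √(6.17 × 10^-5 × 0.155) = 3.09 × 10^-3 M
([OH-]/C₀ = 2% < 5%, so the approximation holds.)
pOH = 2.51, so pH = 14.00 − pOH = 11.49

pH = 11.49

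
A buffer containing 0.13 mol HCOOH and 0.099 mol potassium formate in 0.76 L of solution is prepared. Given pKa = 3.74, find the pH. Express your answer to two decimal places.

Henderson–Hasselbalch: pH = pKa + log([HCOO-]/[HCOOH]) = 3.74 + log(0.099/0.13)
pH = 3.74 + (-0.118) = 3.62

pH = 3.62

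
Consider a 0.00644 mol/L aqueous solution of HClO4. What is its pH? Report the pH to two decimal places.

HClO4 is a strong acid and dissociates completely, so [H+] = 0.00644 M.
pH = -log(0.00644) = 2.19

pH = 2.19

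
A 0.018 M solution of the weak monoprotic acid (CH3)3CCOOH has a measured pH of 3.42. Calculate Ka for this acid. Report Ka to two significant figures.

Ka = 8.2 × 10^-6

[H+] = 10^(-3.42) = 3.80 × 10^-4 M
At equilibrium [HA] = 0.018 − 3.80 × 10^-4 = 1.76 × 10^-2 M
Ka = [H+][A-]/[HA] = (3.80 × 10^-4)² / 1.76 × 10^-2 = 8.2 × 10^-6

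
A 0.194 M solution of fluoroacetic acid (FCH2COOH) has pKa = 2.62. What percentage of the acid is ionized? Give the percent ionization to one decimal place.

10.5%

FCH2COOH ⇌ FCH2COO- + H+; let x = [H+] at equilibrium.
Ka = 10^(−2.62) = 2.40 × 10^-3
Ka = x²/(C₀ − x); solving the quadratic gives x = 2.04 × 10^-2 M.
% ionization = x/C₀ × 100% = 2.04 × 10^-2/0.194 × 100% = 10.5%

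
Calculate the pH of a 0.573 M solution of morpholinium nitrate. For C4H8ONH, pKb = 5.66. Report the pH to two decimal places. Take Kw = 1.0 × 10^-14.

pH = 4.29

C4H8ONH2+ is the conjugate acid of the weak base C4H8ONH.
Kb = 10^(−5.66) = 2.19 × 10^-6
Ka = Kw/Kb = 1.0×10^-14 / 2.19 × 10^-6 = 4.57 × 10^-9
Ka = [H+]²/(0.573 − [H+]) = 4.57 × 10^-9
Assume [H+] ≪ 0.573: [H+] ≈ √(4.57 × 10^-9 × 0.573) = 5.12 × 10^-5 M
Check: 0.0089% ionized — well under 5%, approximation valid.
pH = −log(5.12 × 10^-5) = 4.29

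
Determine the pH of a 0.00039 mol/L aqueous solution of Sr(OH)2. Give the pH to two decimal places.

Sr(OH)2 is a strong base (each formula unit releases 2 OH-); [OH-] = 0.00078 M.
pOH = -log(0.00078) = 3.11
pH = 14.00 - 3.11 = 10.89

pH = 10.89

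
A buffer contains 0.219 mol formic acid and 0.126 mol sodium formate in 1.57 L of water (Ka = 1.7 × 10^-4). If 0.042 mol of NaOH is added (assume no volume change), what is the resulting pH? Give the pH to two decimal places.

pH = 3.75

OH- converts HCOOH to HCOO-: HCOOH → 0.177 mol, HCOO- → 0.168 mol.
pKa = −log(1.7 × 10^-4) = 3.770
Henderson–Hasselbalch with mole ratio 0.168/0.177: pH = 3.770 + (-0.023)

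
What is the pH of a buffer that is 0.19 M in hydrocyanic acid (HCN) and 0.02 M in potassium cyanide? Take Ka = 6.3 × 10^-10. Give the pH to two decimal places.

pH = 8.22

pKa = −log(6.3 × 10^-10) = 9.201
Using pH = pKa + log([base]/[acid]) with [base]/[acid] = 0.02/0.19:
pH = 9.201 + (-0.978) = 8.22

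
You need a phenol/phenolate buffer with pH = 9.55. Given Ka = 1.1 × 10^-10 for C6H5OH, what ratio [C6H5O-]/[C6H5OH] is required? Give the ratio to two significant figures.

pKa = -log(1.1 × 10^-10) = 9.959
pH = pKa + log(r) ⇒ log(r) = 9.55 − 9.959 = -0.409
r = [C6H5O-]/[C6H5OH] = 10^(-0.409) = 0.39

ratio = 0.39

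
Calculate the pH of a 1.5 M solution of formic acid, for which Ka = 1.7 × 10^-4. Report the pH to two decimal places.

HCOOH ⇌ HCOO- + H+
Ka = [H+]²/(1.5 − [H+]) = 1.7 × 10^-4
Neglecting [H+] in the denominator: [H+] = √(1.7 × 10^-4 × 1.5) = 1.60 × 10^-2 M
([H+]/C₀ = 1.1% < 5%, so the approximation holds.)
pH = −log[H+] = −log(1.60 × 10^-2) = 1.80

pH = 1.80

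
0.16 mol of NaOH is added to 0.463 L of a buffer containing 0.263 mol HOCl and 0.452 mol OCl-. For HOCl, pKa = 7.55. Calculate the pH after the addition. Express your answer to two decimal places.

OH- converts HOCl to OCl-: HOCl → 0.103 mol, OCl- → 0.612 mol.
pH = pKa + log([A⁻]/[HA]) = 7.55 + log(0.612/0.103) = 7.55 +0.774

pH = 8.32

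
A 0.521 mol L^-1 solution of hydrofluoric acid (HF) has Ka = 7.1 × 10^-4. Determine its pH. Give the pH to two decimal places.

pH = 1.72

HF ⇌ F- + H+
From the ICE table, Ka = [H+]²/(0.521 − [H+]) = 7.1 × 10^-4.
Assume [H+] ≪ 0.521: [H+] ≈ √(7.1 × 10^-4 × 0.521) = 1.92 × 10^-2 M
([H+]/C₀ = 3.7% < 5%, so the approximation holds.)
pH = −log[H+] = −log(1.92 × 10^-2) = 1.72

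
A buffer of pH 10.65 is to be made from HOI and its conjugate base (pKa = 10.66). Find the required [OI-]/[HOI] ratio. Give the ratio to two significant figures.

ratio = 0.98

pH = pKa + log(r) ⇒ log(r) = 10.65 − 10.66 = -0.01
r = [OI-]/[HOI] = 10^(-0.01) = 0.977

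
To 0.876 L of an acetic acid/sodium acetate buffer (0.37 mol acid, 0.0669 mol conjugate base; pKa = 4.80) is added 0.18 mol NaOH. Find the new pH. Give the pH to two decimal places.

After neutralization: n(CH3COOH) = 0.19 mol, n(CH3COO-) = 0.247 mol.
pH = pKa + log(n_CH3COO-/n_CH3COOH) = 4.80 + log(0.247/0.19) = 4.80 + (+0.114)

pH = 4.91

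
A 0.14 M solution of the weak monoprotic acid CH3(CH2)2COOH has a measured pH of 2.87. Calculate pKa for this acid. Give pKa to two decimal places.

[H+] = 10^(-2.87) = 1.35 × 10^-3 M
At equilibrium [HA] = 0.14 − 1.35 × 10^-3 = 1.39 × 10^-1 M
Ka = [H+][A-]/[HA] = (1.35 × 10^-3)² / 1.39 × 10^-1 = 1.31 × 10^-5
pKa = -log(1.31 × 10^-5) = 4.88

pKa = 4.88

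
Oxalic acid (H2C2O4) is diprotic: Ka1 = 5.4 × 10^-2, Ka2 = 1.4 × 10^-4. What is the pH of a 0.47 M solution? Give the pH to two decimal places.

Since Ka1 ≫ Ka2, the first ionization dominates [H+].
Ka1 = x²/(0.47 − x) = 5.4 × 10^-2
Solving the quadratic: x = (−Ka1 + √(Ka1² + 4·Ka1·C₀))/2 = 1.35 × 10^-1 M
pH = −log(1.35 × 10^-1) = 0.87

pH = 0.87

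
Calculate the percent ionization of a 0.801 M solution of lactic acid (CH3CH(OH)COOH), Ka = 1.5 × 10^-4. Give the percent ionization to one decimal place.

CH3CH(OH)COOH ⇌ CH3CH(OH)COO- + H+; let x = [H+] at equilibrium.
x ≈ √(Ka·C₀) = √(1.5 × 10^-4 × 0.801) = 1.10 × 10^-2 M
% ionization = x/C₀ × 100% = 1.10 × 10^-2/0.801 × 100% = 1.4%

1.4%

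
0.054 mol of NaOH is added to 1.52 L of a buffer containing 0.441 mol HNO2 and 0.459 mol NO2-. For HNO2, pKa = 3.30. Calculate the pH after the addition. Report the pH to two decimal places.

pH = 3.42

OH- converts HNO2 to NO2-: HNO2 → 0.387 mol, NO2- → 0.513 mol.
Henderson–Hasselbalch with mole ratio 0.513/0.387: pH = 3.30 + (+0.122)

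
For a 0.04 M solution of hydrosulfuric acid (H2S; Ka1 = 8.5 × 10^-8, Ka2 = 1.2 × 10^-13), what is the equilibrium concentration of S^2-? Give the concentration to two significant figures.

1.2 × 10^-13 M

First ionization gives [H+] ≈ [HS-] = 5.83 × 10^-5 M.
Second step: Ka2 = [H+][S^2-]/[HS-] ≈ [S^2-] (since [H+] ≈ [HS-]).
So [S^2-] ≈ Ka2.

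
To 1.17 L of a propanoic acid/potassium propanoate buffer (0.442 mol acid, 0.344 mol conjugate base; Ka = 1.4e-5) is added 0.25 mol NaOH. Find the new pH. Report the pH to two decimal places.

pH = 5.34

After neutralization: n(CH3CH2COOH) = 0.192 mol, n(CH3CH2COO-) = 0.594 mol.
pKa = −log(1.4 × 10^-5) = 4.854
pH = pKa + log(n_CH3CH2COO-/n_CH3CH2COOH) = 4.854 + log(0.594/0.192) = 4.854 + (+0.490)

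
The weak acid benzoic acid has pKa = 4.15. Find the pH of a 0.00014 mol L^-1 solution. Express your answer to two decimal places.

C6H5COOH ⇌ C6H5COO- + H+
Ka = 10^(−4.15) = 7.08 × 10^-5
From the ICE table, Ka = x²/(0.00014 − x) = 7.08 × 10^-5.
The 5% rule fails; solving x² + Ka·x − Ka·C₀ = 0 exactly:
x = (−Ka + √(Ka² + 4·Ka·C₀))/2 = 7.03 × 10^-5 M
pH = −log(7.03 × 10^-5) = 4.15

pH = 4.15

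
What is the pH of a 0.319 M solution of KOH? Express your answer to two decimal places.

pH = 13.50

KOH is a strong base; [OH-] = 0.319 M.
pOH = -log(0.319) = 0.50
pH = 14.00 - 0.50 = 13.50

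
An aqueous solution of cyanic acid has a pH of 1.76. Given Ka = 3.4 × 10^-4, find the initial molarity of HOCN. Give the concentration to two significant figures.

C₀ = 9.1 × 10^-1 M

[H+] = 10^(-1.76) = 1.74 × 10^-2 M = x
Ka = x²/(C₀ − x) ⇒ C₀ = x + x²/Ka
C₀ = 1.74 × 10^-2 + (1.74 × 10^-2)²/(3.4 × 10^-4) = 9.08 × 10^-1 M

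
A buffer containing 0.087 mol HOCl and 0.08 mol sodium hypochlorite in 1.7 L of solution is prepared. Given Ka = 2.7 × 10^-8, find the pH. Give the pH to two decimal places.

pKa = −log(2.7 × 10^-8) = 7.569
Using pH = pKa + log([base]/[acid]) with [base]/[acid] = 0.08/0.087:
pH = 7.569 + (-0.036) = 7.53

pH = 7.53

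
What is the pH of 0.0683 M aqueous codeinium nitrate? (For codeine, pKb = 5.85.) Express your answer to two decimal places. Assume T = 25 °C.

pH = 4.66

C18H22NO3+ is the conjugate acid of the weak base C18H21NO3.
Kb = 10^(−5.85) = 1.41 × 10^-6
Ka = Kw/Kb = 1.0×10^-14 / 1.41 × 10^-6 = 7.09 × 10^-9
From the ICE table, Ka = x²/(0.0683 − x) = 7.09 × 10^-9.
Neglecting x in the denominator: x = √(7.09 × 10^-9 × 0.0683) = 2.20 × 10^-5 M
pH = −log(2.20 × 10^-5) = 4.66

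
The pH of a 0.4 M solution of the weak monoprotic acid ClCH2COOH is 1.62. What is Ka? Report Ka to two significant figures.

[H+] = 10^(-1.62) = 2.40 × 10^-2 M
At equilibrium [HA] = 0.4 − 2.40 × 10^-2 = 3.76 × 10^-1 M
Ka = [H+][A-]/[HA] = (2.40 × 10^-2)² / 3.76 × 10^-1 = 1.5 × 10^-3

Ka = 1.5 × 10^-3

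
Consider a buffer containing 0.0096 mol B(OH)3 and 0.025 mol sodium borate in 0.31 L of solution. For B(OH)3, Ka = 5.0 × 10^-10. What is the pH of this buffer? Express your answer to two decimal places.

pKa = −log(5.0 × 10^-10) = 9.301
Using pH = pKa + log([base]/[acid]) with [base]/[acid] = 0.025/0.0096:
pH = 9.301 + (+0.416) = 9.72

pH = 9.72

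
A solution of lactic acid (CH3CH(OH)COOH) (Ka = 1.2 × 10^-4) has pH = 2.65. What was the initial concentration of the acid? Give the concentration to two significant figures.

C₀ = 4.4 × 10^-2 M

[H+] = 10^(-2.65) = 2.24 × 10^-3 M = x
Ka = x²/(C₀ − x) ⇒ C₀ = x + x²/Ka
C₀ = 2.24 × 10^-3 + (2.24 × 10^-3)²/(1.2 × 10^-4) = 4.41 × 10^-2 M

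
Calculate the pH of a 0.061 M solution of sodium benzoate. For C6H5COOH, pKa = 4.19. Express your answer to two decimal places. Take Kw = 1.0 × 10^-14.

C6H5COO- is the conjugate base of the weak acid C6H5COOH.
Ka = 10^(−4.19) = 6.46 × 10^-5
Kb = Kw/Ka = 1.0×10^-14 / 6.46 × 10^-5 = 1.55 × 10^-10
Kb = [OH-]²/(0.061 − [OH-]) = 1.55 × 10^-10
Neglecting [OH-] in the denominator: [OH-] = √(1.55 × 10^-10 × 0.061) = 3.07 × 10^-6 M
Check: 0.005% ionized — well under 5%, approximation valid.
pOH = 5.51, so pH = 14.00 − pOH = 8.49

pH = 8.49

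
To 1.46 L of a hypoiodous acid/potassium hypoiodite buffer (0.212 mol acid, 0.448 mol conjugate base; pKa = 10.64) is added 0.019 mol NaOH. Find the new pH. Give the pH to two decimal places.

After neutralization: n(HOI) = 0.193 mol, n(OI-) = 0.467 mol.
pH = pKa + log(n_OI-/n_HOI) = 10.64 + log(0.467/0.193) = 10.64 + (+0.384)

pH = 11.02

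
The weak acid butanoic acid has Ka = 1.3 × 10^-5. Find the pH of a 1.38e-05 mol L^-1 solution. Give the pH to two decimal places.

CH3(CH2)2COOH ⇌ CH3(CH2)2COO- + H+
Ka = [H+]²/(1.38e-05 − [H+]) = 1.3 × 10^-5
[H+] is not negligible relative to C₀; solve [H+]² + 1.3e-05·[H+] − 1.79e-10 = 0.
[H+] = [−1.3e-05 + √(1.3e-05² + 7.18e-10)]/2 = 8.39 × 10^-6 M
pH = −log[H+] = −log(8.39 × 10^-6) = 5.08

pH = 5.08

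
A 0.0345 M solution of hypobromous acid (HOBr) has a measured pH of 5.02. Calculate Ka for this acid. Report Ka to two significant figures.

Ka = 2.6 × 10^-9

[H+] = 10^(-5.02) = 9.55 × 10^-6 M
At equilibrium [HA] = 0.0345 − 9.55 × 10^-6 = 3.45 × 10^-2 M
Ka = [H+][A-]/[HA] = (9.55 × 10^-6)² / 3.45 × 10^-2 = 2.6 × 10^-9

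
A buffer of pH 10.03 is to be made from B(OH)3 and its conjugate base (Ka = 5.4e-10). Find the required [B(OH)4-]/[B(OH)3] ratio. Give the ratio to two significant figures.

ratio = 5.8

pKa = -log(5.4 × 10^-10) = 9.268
pH = pKa + log(r) ⇒ log(r) = 10.03 − 9.268 = +0.762
r = [B(OH)4-]/[B(OH)3] = 10^(+0.762) = 5.78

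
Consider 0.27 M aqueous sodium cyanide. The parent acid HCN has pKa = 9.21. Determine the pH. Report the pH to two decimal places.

pH = 11.32

CN- is the conjugate base of the weak acid HCN.
Ka = 10^(−9.21) = 6.17 × 10^-10
Kb = Kw/Ka = 1.0×10^-14 / 6.17 × 10^-10 = 1.62 × 10^-5
Kb = [OH-]²/(0.27 − [OH-]) = 1.62 × 10^-5
Since Kb ≪ C₀, [OH-] ≈ √(Kb·C₀) = 2.09 × 10^-3 M.
pOH = −log(2.09 × 10^-3) = 2.68; pH = 14.00 − 2.68 = 11.32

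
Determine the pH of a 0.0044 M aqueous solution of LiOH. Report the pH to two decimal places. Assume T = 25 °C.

pH = 11.64

LiOH is a strong base; [OH-] = 0.0044 M.
pOH = -log(0.0044) = 2.36
pH = 14.00 - 2.36 = 11.64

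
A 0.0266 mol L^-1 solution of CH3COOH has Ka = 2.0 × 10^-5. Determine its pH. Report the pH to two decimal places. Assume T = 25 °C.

pH = 3.14

CH3COOH ⇌ CH3COO- + H+
From the ICE table, Ka = x²/(0.0266 − x) = 2.0 × 10^-5.
Neglecting x in the denominator: x = √(2.0 × 10^-5 × 0.0266) = 7.29 × 10^-4 M
(x/C₀ = 2.7% < 5%, so the approximation holds.)
pH = −log(7.29 × 10^-4) = 3.14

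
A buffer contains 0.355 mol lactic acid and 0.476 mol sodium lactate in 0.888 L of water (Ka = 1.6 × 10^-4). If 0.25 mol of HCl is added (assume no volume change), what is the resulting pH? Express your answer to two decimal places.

Added H+ converts CH3CH(OH)COO- to CH3CH(OH)COOH: CH3CH(OH)COOH → 0.605 mol, CH3CH(OH)COO- → 0.226 mol.
pKa = −log(1.6 × 10^-4) = 3.796
Henderson–Hasselbalch with mole ratio 0.226/0.605: pH = 3.796 + (-0.428)

pH = 3.37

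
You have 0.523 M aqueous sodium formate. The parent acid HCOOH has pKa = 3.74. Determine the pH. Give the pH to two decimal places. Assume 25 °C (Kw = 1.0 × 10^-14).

pH = 8.73

HCOO- is the conjugate base of the weak acid HCOOH.
Ka = 10^(−3.74) = 1.82 × 10^-4
Kb = Kw/Ka = 1.0×10^-14 / 1.82 × 10^-4 = 5.49 × 10^-11
From the ICE table, Kb = [OH-]²/(0.523 − [OH-]) = 5.49 × 10^-11.
Since Kb ≪ C₀, [OH-] ≈ √(Kb·C₀) = 5.36 × 10^-6 M.
([OH-]/C₀ = 0.001% < 5%, so the approximation holds.)
pOH = −log(5.36 × 10^-6) = 5.27; pH = 14.00 − 5.27 = 8.73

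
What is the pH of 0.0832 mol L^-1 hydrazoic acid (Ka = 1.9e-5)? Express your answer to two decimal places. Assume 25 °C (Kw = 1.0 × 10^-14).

pH = 2.90

HN3 ⇌ N3- + H+
Ka = x²/(0.0832 − x) = 1.9 × 10^-5
Neglecting x in the denominator: x = √(1.9 × 10^-5 × 0.0832) = 1.26 × 10^-3 M
Check: 1.5% ionized — well under 5%, approximation valid.
pH = −log[H+] = −log(1.26 × 10^-3) = 2.90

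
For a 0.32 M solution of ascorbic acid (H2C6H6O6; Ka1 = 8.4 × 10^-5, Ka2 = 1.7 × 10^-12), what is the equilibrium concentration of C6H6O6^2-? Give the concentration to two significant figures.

First ionization gives [H+] ≈ [HC6H6O6-] = 5.18 × 10^-3 M.
Second step: Ka2 = [H+][C6H6O6^2-]/[HC6H6O6-] ≈ [C6H6O6^2-] (since [H+] ≈ [HC6H6O6-]).
So [C6H6O6^2-] ≈ Ka2.

1.7 × 10^-12 M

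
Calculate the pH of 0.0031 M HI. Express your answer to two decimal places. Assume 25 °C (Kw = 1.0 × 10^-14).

HI is a strong acid and dissociates completely, so [H+] = 0.0031 M.
pH = -log(0.0031) = 2.51

pH = 2.51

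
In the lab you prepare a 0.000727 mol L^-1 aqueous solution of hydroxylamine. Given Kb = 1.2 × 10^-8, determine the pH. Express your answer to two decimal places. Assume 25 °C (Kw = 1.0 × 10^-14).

NH2OH + H2O ⇌ NH3OH+ + OH-
Kb = x²/(0.000727 − x) = 1.2 × 10^-8
Neglecting x in the denominator: x = √(1.2 × 10^-8 × 0.000727) = 2.95 × 10^-6 M
(x/C₀ = 0.41% < 5%, so the approximation holds.)
pOH = −log(2.95 × 10^-6) = 5.53; pH = 14.00 − 5.53 = 8.47

pH = 8.47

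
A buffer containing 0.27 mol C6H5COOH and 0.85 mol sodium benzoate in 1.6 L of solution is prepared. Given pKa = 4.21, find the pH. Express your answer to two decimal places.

Henderson–Hasselbalch: pH = pKa + log([C6H5COO-]/[C6H5COOH]) = 4.21 + log(0.85/0.27)
pH = 4.21 + (+0.498) = 4.71

pH = 4.71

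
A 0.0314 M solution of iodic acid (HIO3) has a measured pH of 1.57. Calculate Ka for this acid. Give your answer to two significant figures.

[H+] = 10^(-1.57) = 2.69 × 10^-2 M
At equilibrium [HA] = 0.0314 − 2.69 × 10^-2 = 4.50 × 10^-3 M
Ka = [H+][A-]/[HA] = (2.69 × 10^-2)² / 4.50 × 10^-3 = 1.6 × 10^-1

Ka = 1.6 × 10^-1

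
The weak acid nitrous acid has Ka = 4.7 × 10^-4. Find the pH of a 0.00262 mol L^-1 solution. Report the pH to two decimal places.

HNO2 ⇌ NO2- + H+
From the ICE table, Ka = [H+]²/(0.00262 − [H+]) = 4.7 × 10^-4.
The 5% rule fails; solving [H+]² + Ka·[H+] − Ka·C₀ = 0 exactly:
[H+] = [−0.00047 + √(0.00047² + 4.93e-06)]/2 = 8.99 × 10^-4 M
pH = −log(8.99 × 10^-4) = 3.05

pH = 3.05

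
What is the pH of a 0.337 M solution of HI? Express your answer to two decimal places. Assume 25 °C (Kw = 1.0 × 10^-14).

HI is a strong acid and dissociates completely, so [H+] = 0.337 M.
pH = -log(0.337) = 0.47

pH = 0.47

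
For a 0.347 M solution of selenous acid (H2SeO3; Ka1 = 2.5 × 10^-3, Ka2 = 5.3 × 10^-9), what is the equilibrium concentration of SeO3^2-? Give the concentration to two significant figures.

5.3 × 10^-9 M

First ionization gives [H+] ≈ [HSeO3-] = 2.82 × 10^-2 M.
Second step: Ka2 = [H+][SeO3^2-]/[HSeO3-] ≈ [SeO3^2-] (since [H+] ≈ [HSeO3-]).
So [SeO3^2-] ≈ Ka2.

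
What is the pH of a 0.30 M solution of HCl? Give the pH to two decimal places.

HCl is a strong acid and dissociates completely, so [H+] = 0.30 M.
pH = -log(0.3) = 0.52

pH = 0.52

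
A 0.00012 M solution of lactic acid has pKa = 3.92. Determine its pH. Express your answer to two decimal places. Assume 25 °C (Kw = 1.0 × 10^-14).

pH = 4.13

CH3CH(OH)COOH ⇌ CH3CH(OH)COO- + H+
Ka = 10^(−3.92) = 1.20 × 10^-4
Ka = [H+]²/(0.00012 − [H+]) = 1.20 × 10^-4
The 5% rule fails; solving [H+]² + Ka·[H+] − Ka·C₀ = 0 exactly:
[H+] = (−Ka + √(Ka² + 4·Ka·C₀))/2 = 7.42 × 10^-5 M
pH = −log[H+] = −log(7.42 × 10^-5) = 4.13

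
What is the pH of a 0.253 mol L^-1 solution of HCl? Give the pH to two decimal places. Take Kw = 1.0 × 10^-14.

pH = 0.60

HCl is a strong acid and dissociates completely, so [H+] = 0.253 M.
pH = -log(0.253) = 0.60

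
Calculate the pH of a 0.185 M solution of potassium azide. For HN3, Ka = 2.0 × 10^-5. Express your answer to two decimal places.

pH = 8.98

N3- is the conjugate base of the weak acid HN3.
Kb = Kw/Ka = 1.0×10^-14 / 2.0 × 10^-5 = 5.00 × 10^-10
Kb = x²/(0.185 − x) = 5.00 × 10^-10
Since Kb ≪ C₀, x ≈ √(Kb·C₀) = 9.62 × 10^-6 M.
(x/C₀ = 0.0052% < 5%, so the approximation holds.)
pOH = −log(9.62 × 10^-6) = 5.02; pH = 14.00 − 5.02 = 8.98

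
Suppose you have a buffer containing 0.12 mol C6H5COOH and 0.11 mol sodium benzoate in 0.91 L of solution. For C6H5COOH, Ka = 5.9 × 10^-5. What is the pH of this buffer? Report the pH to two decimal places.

pH = 4.19

pKa = −log(5.9 × 10^-5) = 4.229
Using pH = pKa + log([base]/[acid]) with [base]/[acid] = 0.11/0.12:
pH = 4.229 + (-0.038) = 4.19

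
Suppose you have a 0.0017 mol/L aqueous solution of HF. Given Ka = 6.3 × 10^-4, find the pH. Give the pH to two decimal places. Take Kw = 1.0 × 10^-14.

pH = 3.12

HF ⇌ F- + H+
Let x = [H+] at equilibrium. Ka = x²/(0.0017 − x).
The 5% rule fails; solving x² + Ka·x − Ka·C₀ = 0 exactly:
x = (−Ka + √(Ka² + 4·Ka·C₀))/2 = 7.67 × 10^-4 M
pH = −log(7.67 × 10^-4) = 3.12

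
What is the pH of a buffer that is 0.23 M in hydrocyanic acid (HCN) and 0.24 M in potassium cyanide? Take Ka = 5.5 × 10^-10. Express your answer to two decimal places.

pKa = −log(5.5 × 10^-10) = 9.260
pH = pKa + log([A⁻]/[HA]) = 9.260 + log(0.24/0.23)
pH = 9.260 + (+0.018) = 9.28

pH = 9.28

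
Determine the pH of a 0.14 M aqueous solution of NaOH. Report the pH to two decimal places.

NaOH is a strong base; [OH-] = 0.14 M.
pOH = -log(0.14) = 0.85
pH = 14.00 - 0.85 = 13.15

pH = 13.15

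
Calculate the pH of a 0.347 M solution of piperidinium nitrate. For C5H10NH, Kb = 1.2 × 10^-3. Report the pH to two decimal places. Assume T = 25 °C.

C5H10NH2+ is the conjugate acid of the weak base C5H10NH.
Ka = Kw/Kb = 1.0×10^-14 / 1.2 × 10^-3 = 8.33 × 10^-12
Ka = [H+]²/(0.347 − [H+]) = 8.33 × 10^-12
Assume [H+] ≪ 0.347: [H+] ≈ √(8.33 × 10^-12 × 0.347) = 1.70 × 10^-6 M
Check: 0.00049% ionized — well under 5%, approximation valid.
pH = −log(1.70 × 10^-6) = 5.77

pH = 5.77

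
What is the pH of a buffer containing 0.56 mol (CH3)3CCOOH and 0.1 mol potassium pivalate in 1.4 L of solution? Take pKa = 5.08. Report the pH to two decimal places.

pH = 4.33

pH = pKa + log([A⁻]/[HA]) = 5.08 + log(0.1/0.56)
pH = 5.08 + (-0.748) = 4.33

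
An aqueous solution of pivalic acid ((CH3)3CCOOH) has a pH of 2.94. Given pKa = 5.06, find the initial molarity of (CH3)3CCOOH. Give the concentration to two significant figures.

C₀ = 1.5 × 10^-1 M

[H+] = 10^(-2.94) = 1.15 × 10^-3 M = x
Ka = 10^(−5.06) = 8.71 × 10^-6
Ka = x²/(C₀ − x) ⇒ C₀ = x + x²/Ka
C₀ = 1.15 × 10^-3 + (1.15 × 10^-3)²/(8.71 × 10^-6) = 1.53 × 10^-1 M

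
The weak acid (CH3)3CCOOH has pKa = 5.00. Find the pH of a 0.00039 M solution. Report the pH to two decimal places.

(CH3)3CCOOH ⇌ (CH3)3CCOO- + H+
Ka = 10^(−5.00) = 1.00 × 10^-5
Let x = [H+] at equilibrium. Ka = x²/(0.00039 − x).
The 5% rule fails; solving x² + Ka·x − Ka·C₀ = 0 exactly:
x = [−1e-05 + √(1e-05² + 1.56e-08)]/2 = 5.76 × 10^-5 M
pH = −log[H+] = −log(5.76 × 10^-5) = 4.24

pH = 4.24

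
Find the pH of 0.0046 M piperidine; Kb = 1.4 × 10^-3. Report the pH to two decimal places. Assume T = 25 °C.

C5H10NH + H2O ⇌ C5H10NH2+ + OH-
Kb = [OH-]²/(0.0046 − [OH-]) = 1.4 × 10^-3
The 5% rule fails; solving [OH-]² + Kb·[OH-] − Kb·C₀ = 0 exactly:
[OH-] = (−Kb + √(Kb² + 4·Kb·C₀))/2 = 1.93 × 10^-3 M
pOH = 2.71, so pH = 14.00 − pOH = 11.29

pH = 11.29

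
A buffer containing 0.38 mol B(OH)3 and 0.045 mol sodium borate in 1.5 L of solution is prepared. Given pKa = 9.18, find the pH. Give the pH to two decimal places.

pH = 8.25

Using pH = pKa + log([base]/[acid]) with [base]/[acid] = 0.045/0.38:
pH = 9.18 + (-0.927) = 8.25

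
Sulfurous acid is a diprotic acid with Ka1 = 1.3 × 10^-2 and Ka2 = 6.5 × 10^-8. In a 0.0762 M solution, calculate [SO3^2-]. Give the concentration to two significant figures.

First ionization gives [H+] ≈ [HSO3-] = 2.56 × 10^-2 M.
Second step: Ka2 = [H+][SO3^2-]/[HSO3-] ≈ [SO3^2-] (since [H+] ≈ [HSO3-]).
So [SO3^2-] ≈ Ka2.

6.5 × 10^-8 M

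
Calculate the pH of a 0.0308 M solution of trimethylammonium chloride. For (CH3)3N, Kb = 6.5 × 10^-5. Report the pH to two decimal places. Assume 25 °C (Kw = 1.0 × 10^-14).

pH = 5.66

(CH3)3NH+ is the conjugate acid of the weak base (CH3)3N.
Ka = Kw/Kb = 1.0×10^-14 / 6.5 × 10^-5 = 1.54 × 10^-10
From the ICE table, Ka = x²/(0.0308 − x) = 1.54 × 10^-10.
Assume x ≪ 0.0308: x ≈ √(1.54 × 10^-10 × 0.0308) = 2.18 × 10^-6 M
Check: 0.0071% ionized — well under 5%, approximation valid.
pH = −log(2.18 × 10^-6) = 5.66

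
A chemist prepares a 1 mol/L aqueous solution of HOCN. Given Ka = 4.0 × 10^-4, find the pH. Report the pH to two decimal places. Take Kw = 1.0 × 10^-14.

pH = 1.70

HOCN ⇌ OCN- + H+
From the ICE table, Ka = [H+]²/(1 − [H+]) = 4.0 × 10^-4.
Since Ka ≪ C₀, [H+] ≈ √(Ka·C₀) = 2.00 × 10^-2 M.
pH = −log[H+] = −log(2.00 × 10^-2) = 1.70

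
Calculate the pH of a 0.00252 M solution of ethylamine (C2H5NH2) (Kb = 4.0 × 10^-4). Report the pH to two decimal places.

pH = 10.92

C2H5NH2 + H2O ⇌ C2H5NH3+ + OH-
Kb = x²/(0.00252 − x) = 4.0 × 10^-4
Here C₀/Kb ≈ 6.3, so the small-x approximation fails. Use the quadratic:
x = (−Kb + √(Kb² + 4·Kb·C₀))/2 = 8.24 × 10^-4 M
pOH = −log(8.24 × 10^-4) = 3.08; pH = 14.00 − 3.08 = 10.92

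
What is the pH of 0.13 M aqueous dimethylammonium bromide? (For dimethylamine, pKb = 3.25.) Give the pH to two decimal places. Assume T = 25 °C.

pH = 5.82

(CH3)2NH2+ is the conjugate acid of the weak base (CH3)2NH.
Kb = 10^(−3.25) = 5.62 × 10^-4
Ka = Kw/Kb = 1.0×10^-14 / 5.62 × 10^-4 = 1.78 × 10^-11
Let x = [H+] at equilibrium. Ka = x²/(0.13 − x).
Neglecting x in the denominator: x = √(1.78 × 10^-11 × 0.13) = 1.52 × 10^-6 M
pH = −log(1.52 × 10^-6) = 5.82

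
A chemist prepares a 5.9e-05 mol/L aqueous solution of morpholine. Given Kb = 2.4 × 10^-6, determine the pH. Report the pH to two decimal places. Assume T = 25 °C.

C4H8ONH + H2O ⇌ C4H8ONH2+ + OH-
Kb = [OH-]²/(5.9e-05 − [OH-]) = 2.4 × 10^-6
The 5% rule fails; solving [OH-]² + Kb·[OH-] − Kb·C₀ = 0 exactly:
[OH-] = (−Kb + √(Kb² + 4·Kb·C₀))/2 = 1.08 × 10^-5 M
pOH = 4.97, so pH = 14.00 − pOH = 9.03

pH = 9.03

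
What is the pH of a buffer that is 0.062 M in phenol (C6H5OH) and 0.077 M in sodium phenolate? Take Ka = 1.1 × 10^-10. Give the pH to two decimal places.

pH = 10.05

pKa = −log(1.1 × 10^-10) = 9.959
Henderson–Hasselbalch: pH = pKa + log([C6H5O-]/[C6H5OH]) = 9.959 + log(0.077/0.062)
pH = 9.959 + (+0.094) = 10.05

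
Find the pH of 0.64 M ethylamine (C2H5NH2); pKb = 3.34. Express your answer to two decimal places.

pH = 12.23

C2H5NH2 + H2O ⇌ C2H5NH3+ + OH-
Kb = 10^(−3.34) = 4.57 × 10^-4
From the ICE table, Kb = [OH-]²/(0.64 − [OH-]) = 4.57 × 10^-4.
Neglecting [OH-] in the denominator: [OH-] = √(4.57 × 10^-4 × 0.64) = 1.71 × 10^-2 M
([OH-]/C₀ = 2.7% < 5%, so the approximation holds.)
pOH = −log(1.71 × 10^-2) = 1.77; pH = 14.00 − 1.77 = 12.23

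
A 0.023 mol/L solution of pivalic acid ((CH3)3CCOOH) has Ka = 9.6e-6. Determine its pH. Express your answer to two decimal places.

(CH3)3CCOOH ⇌ (CH3)3CCOO- + H+
From the ICE table, Ka = [H+]²/(0.023 − [H+]) = 9.6 × 10^-6.
Neglecting [H+] in the denominator: [H+] = √(9.6 × 10^-6 × 0.023) = 4.70 × 10^-4 M
pH = −log[H+] = −log(4.70 × 10^-4) = 3.33

pH = 3.33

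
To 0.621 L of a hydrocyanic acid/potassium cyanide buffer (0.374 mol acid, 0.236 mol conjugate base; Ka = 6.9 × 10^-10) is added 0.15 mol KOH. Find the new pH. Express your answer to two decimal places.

After neutralization: n(HCN) = 0.224 mol, n(CN-) = 0.386 mol.
pKa = −log(6.9 × 10^-10) = 9.161
pH = pKa + log(n_CN-/n_HCN) = 9.161 + log(0.386/0.224) = 9.161 + (+0.236)

pH = 9.40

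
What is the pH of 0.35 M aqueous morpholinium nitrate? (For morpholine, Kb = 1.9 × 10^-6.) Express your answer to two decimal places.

pH = 4.37

C4H8ONH2+ is the conjugate acid of the weak base C4H8ONH.
Ka = Kw/Kb = 1.0×10^-14 / 1.9 × 10^-6 = 5.26 × 10^-9
Ka = [H+]²/(0.35 − [H+]) = 5.26 × 10^-9
Since Ka ≪ C₀, [H+] ≈ √(Ka·C₀) = 4.29 × 10^-5 M.
pH = −log[H+] = −log(4.29 × 10^-5) = 4.37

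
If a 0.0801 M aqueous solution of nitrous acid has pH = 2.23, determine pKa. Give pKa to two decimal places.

[H+] = 10^(-2.23) = 5.89 × 10^-3 M
At equilibrium [HA] = 0.0801 − 5.89 × 10^-3 = 7.42 × 10^-2 M
Ka = [H+][A-]/[HA] = (5.89 × 10^-3)² / 7.42 × 10^-2 = 4.68 × 10^-4
pKa = -log(4.68 × 10^-4) = 3.33

pKa = 3.33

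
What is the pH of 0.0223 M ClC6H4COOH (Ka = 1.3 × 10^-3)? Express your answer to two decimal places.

ClC6H4COOH ⇌ ClC6H4COO- + H+
From the ICE table, Ka = x²/(0.0223 − x) = 1.3 × 10^-3.
x is not negligible relative to C₀; solve x² + 0.0013·x − 2.9e-05 = 0.
x = [−0.0013 + √(0.0013² + 0.000116)]/2 = 4.77 × 10^-3 M
pH = −log[H+] = −log(4.77 × 10^-3) = 2.32

pH = 2.32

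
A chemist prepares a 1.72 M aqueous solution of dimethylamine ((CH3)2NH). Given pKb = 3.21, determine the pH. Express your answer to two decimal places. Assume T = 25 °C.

pH = 12.51

(CH3)2NH + H2O ⇌ (CH3)2NH2+ + OH-
Kb = 10^(−3.21) = 6.17 × 10^-4
From the ICE table, Kb = [OH-]²/(1.72 − [OH-]) = 6.17 × 10^-4.
Since Kb ≪ C₀, [OH-] ≈ √(Kb·C₀) = 3.26 × 10^-2 M.
([OH-]/C₀ = 1.9% < 5%, so the approximation holds.)
pOH = 1.49, so pH = 14.00 − pOH = 12.51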